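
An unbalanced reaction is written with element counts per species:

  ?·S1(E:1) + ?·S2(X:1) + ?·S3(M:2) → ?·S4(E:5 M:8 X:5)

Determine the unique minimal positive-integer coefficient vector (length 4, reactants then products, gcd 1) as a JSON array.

Coefficients: [5, 5, 4, 1]

E: 5·1+5·0+4·0 = 5 | 1·5 = 5
M: 5·0+5·0+4·2 = 8 | 1·8 = 8
X: 5·0+5·1+4·0 = 5 | 1·5 = 5
gcd(5,5,4,1) = 1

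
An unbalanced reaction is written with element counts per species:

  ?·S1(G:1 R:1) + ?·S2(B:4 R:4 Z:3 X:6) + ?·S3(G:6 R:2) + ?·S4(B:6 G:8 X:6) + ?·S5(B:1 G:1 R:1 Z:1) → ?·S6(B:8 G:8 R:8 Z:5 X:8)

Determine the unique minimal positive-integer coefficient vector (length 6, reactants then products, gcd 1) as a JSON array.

Coefficients: [4, 3, 1, 1, 6, 3]

B: 4·0+3·4+1·0+1·6+6·1 = 24 | 3·8 = 24
G: 4·1+3·0+1·6+1·8+6·1 = 24 | 3·8 = 24
R: 4·1+3·4+1·2+1·0+6·1 = 24 | 3·8 = 24
Z: 4·0+3·3+1·0+1·0+6·1 = 15 | 3·5 = 15
X: 4·0+3·6+1·0+1·6+6·0 = 24 | 3·8 = 24
gcd(4,3,1,1,6,3) = 1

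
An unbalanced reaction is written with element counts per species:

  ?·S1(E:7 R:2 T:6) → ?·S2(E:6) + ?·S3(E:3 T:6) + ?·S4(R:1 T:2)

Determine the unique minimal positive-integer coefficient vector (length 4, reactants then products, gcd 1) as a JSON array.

Coefficients: [3, 3, 1, 6]

E: 3·7 = 21 | 3·6+1·3+6·0 = 21
R: 3·2 = 6 | 3·0+1·0+6·1 = 6
T: 3·6 = 18 | 3·0+1·6+6·2 = 18
gcd(3,3,1,6) = 1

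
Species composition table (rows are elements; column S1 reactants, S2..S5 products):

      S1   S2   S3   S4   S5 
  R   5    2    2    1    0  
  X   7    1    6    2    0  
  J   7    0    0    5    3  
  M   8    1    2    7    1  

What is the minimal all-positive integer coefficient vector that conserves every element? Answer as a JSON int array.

R: 4·5 = 20 | 6·2+3·2+2·1+6·0 = 20
X: 4·7 = 28 | 6·1+3·6+2·2+6·0 = 28
J: 4·7 = 28 | 6·0+3·0+2·5+6·3 = 28
M: 4·8 = 32 | 6·1+3·2+2·7+6·1 = 32
gcd(4,6,3,2,6) = 1

Coefficients: [4, 6, 3, 2, 6]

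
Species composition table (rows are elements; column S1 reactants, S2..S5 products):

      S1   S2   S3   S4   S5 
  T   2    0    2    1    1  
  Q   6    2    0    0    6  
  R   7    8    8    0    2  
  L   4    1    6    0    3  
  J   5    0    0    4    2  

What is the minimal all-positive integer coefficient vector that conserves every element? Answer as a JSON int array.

T: 6·2 = 12 | 3·0+1·2+5·1+5·1 = 12
Q: 6·6 = 36 | 3·2+1·0+5·0+5·6 = 36
R: 6·7 = 42 | 3·8+1·8+5·0+5·2 = 42
L: 6·4 = 24 | 3·1+1·6+5·0+5·3 = 24
J: 6·5 = 30 | 3·0+1·0+5·4+5·2 = 30
gcd(6,3,1,5,5) = 1

Coefficients: [6, 3, 1, 5, 5]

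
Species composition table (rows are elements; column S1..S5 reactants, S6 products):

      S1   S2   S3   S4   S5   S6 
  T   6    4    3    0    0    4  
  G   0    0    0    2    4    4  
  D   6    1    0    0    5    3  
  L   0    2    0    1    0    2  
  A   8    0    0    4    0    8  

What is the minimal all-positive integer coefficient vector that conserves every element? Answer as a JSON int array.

Coefficients: [1, 1, 2, 6, 1, 4]

T: 1·6+1·4+2·3+6·0+1·0 = 16 | 4·4 = 16
G: 1·0+1·0+2·0+6·2+1·4 = 16 | 4·4 = 16
D: 1·6+1·1+2·0+6·0+1·5 = 12 | 4·3 = 12
L: 1·0+1·2+2·0+6·1+1·0 = 8 | 4·2 = 8
A: 1·8+1·0+2·0+6·4+1·0 = 32 | 4·8 = 32
gcd(1,1,2,6,1,4) = 1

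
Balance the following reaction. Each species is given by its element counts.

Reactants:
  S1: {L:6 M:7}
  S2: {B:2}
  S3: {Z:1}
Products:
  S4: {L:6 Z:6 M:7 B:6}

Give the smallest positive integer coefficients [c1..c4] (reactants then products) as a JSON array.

L: 1·6+3·0+6·0 = 6 | 1·6 = 6
Z: 1·0+3·0+6·1 = 6 | 1·6 = 6
M: 1·7+3·0+6·0 = 7 | 1·7 = 7
B: 1·0+3·2+6·0 = 6 | 1·6 = 6
gcd(1,3,6,1) = 1

Coefficients: [1, 3, 6, 1]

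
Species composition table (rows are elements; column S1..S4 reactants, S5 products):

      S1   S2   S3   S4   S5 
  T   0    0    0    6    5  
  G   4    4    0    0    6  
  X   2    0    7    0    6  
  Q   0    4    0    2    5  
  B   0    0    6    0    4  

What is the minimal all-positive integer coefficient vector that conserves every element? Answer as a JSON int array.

T: 4·0+5·0+4·0+5·6 = 30 | 6·5 = 30
G: 4·4+5·4+4·0+5·0 = 36 | 6·6 = 36
X: 4·2+5·0+4·7+5·0 = 36 | 6·6 = 36
Q: 4·0+5·4+4·0+5·2 = 30 | 6·5 = 30
B: 4·0+5·0+4·6+5·0 = 24 | 6·4 = 24
gcd(4,5,4,5,6) = 1

Coefficients: [4, 5, 4, 5, 6]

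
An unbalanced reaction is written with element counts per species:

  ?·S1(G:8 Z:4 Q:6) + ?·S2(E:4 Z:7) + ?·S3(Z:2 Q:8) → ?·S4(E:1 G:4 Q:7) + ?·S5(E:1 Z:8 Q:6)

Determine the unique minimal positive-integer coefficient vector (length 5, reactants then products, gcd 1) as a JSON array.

Coefficients: [2, 2, 5, 4, 4]

E: 2·0+2·4+5·0 = 8 | 4·1+4·1 = 8
G: 2·8+2·0+5·0 = 16 | 4·4+4·0 = 16
Z: 2·4+2·7+5·2 = 32 | 4·0+4·8 = 32
Q: 2·6+2·0+5·8 = 52 | 4·7+4·6 = 52
gcd(2,2,5,4,4) = 1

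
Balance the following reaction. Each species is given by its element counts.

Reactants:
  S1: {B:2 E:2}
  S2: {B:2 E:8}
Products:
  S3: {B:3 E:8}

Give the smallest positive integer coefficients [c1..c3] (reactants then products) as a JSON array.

Coefficients: [4, 5, 6]

B: 4·2+5·2 = 18 | 6·3 = 18
E: 4·2+5·8 = 48 | 6·8 = 48
gcd(4,5,6) = 1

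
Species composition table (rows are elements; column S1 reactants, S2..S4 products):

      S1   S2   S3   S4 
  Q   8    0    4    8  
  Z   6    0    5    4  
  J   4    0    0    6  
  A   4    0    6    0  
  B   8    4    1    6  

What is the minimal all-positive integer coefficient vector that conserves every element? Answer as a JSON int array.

Coefficients: [6, 5, 4, 4]

Q: 6·8 = 48 | 5·0+4·4+4·8 = 48
Z: 6·6 = 36 | 5·0+4·5+4·4 = 36
J: 6·4 = 24 | 5·0+4·0+4·6 = 24
A: 6·4 = 24 | 5·0+4·6+4·0 = 24
B: 6·8 = 48 | 5·4+4·1+4·6 = 48
gcd(6,5,4,4) = 1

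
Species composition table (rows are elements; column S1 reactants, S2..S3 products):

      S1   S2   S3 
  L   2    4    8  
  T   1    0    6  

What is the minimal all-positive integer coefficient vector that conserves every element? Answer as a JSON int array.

Coefficients: [6, 1, 1]

L: 6·2 = 12 | 1·4+1·8 = 12
T: 6·1 = 6 | 1·0+1·6 = 6
gcd(6,1,1) = 1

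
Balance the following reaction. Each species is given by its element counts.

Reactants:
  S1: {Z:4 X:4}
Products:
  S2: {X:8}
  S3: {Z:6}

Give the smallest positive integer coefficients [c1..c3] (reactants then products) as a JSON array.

Z: 6·4 = 24 | 3·0+4·6 = 24
X: 6·4 = 24 | 3·8+4·0 = 24
gcd(6,3,4) = 1

Coefficients: [6, 3, 4]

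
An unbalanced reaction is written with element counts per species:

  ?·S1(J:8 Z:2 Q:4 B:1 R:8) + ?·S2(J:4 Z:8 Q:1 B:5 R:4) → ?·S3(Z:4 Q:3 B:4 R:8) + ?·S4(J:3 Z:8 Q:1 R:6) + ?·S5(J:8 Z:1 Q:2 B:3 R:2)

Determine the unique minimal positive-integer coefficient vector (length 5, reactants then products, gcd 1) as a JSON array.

Coefficients: [5, 5, 3, 4, 6]

J: 5·8+5·4 = 60 | 3·0+4·3+6·8 = 60
Z: 5·2+5·8 = 50 | 3·4+4·8+6·1 = 50
Q: 5·4+5·1 = 25 | 3·3+4·1+6·2 = 25
B: 5·1+5·5 = 30 | 3·4+4·0+6·3 = 30
R: 5·8+5·4 = 60 | 3·8+4·6+6·2 = 60
gcd(5,5,3,4,6) = 1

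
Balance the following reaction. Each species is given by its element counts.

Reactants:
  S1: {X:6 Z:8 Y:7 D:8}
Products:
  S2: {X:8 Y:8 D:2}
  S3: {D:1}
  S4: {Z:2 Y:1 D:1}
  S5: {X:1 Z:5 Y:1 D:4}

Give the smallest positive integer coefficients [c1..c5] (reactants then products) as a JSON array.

X: 5·6 = 30 | 3·8+5·0+5·0+6·1 = 30
Z: 5·8 = 40 | 3·0+5·0+5·2+6·5 = 40
Y: 5·7 = 35 | 3·8+5·0+5·1+6·1 = 35
D: 5·8 = 40 | 3·2+5·1+5·1+6·4 = 40
gcd(5,3,5,5,6) = 1

Coefficients: [5, 3, 5, 5, 6]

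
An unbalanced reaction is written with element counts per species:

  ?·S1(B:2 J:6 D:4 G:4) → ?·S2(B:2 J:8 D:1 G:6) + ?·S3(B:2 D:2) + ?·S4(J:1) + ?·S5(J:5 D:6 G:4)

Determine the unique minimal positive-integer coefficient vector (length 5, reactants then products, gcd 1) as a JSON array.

B: 5·2 = 10 | 2·2+3·2+4·0+2·0 = 10
J: 5·6 = 30 | 2·8+3·0+4·1+2·5 = 30
D: 5·4 = 20 | 2·1+3·2+4·0+2·6 = 20
G: 5·4 = 20 | 2·6+3·0+4·0+2·4 = 20
gcd(5,2,3,4,2) = 1

Coefficients: [5, 2, 3, 4, 2]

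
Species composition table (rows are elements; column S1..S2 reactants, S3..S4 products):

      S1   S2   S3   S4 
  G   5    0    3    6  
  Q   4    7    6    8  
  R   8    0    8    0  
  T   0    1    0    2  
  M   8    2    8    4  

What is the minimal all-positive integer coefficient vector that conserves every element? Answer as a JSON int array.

Coefficients: [3, 2, 3, 1]

G: 3·5+2·0 = 15 | 3·3+1·6 = 15
Q: 3·4+2·7 = 26 | 3·6+1·8 = 26
R: 3·8+2·0 = 24 | 3·8+1·0 = 24
T: 3·0+2·1 = 2 | 3·0+1·2 = 2
M: 3·8+2·2 = 28 | 3·8+1·4 = 28
gcd(3,2,3,1) = 1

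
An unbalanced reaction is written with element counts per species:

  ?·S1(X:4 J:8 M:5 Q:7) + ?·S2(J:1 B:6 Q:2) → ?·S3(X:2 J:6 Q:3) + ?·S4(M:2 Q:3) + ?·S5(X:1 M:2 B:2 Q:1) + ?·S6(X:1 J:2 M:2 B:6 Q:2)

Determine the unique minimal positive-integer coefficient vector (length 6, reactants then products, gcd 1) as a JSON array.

X: 4·4+4·0 = 16 | 5·2+4·0+3·1+3·1 = 16
J: 4·8+4·1 = 36 | 5·6+4·0+3·0+3·2 = 36
M: 4·5+4·0 = 20 | 5·0+4·2+3·2+3·2 = 20
B: 4·0+4·6 = 24 | 5·0+4·0+3·2+3·6 = 24
Q: 4·7+4·2 = 36 | 5·3+4·3+3·1+3·2 = 36
gcd(4,4,5,4,3,3) = 1

Coefficients: [4, 4, 5, 4, 3, 3]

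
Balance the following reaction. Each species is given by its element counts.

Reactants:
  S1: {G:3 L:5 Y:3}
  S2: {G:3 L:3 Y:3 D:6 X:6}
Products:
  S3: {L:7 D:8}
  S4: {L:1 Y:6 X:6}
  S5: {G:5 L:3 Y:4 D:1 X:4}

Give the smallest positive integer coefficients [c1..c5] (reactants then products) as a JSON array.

G: 5·3+5·3 = 30 | 3·0+1·0+6·5 = 30
L: 5·5+5·3 = 40 | 3·7+1·1+6·3 = 40
Y: 5·3+5·3 = 30 | 3·0+1·6+6·4 = 30
D: 5·0+5·6 = 30 | 3·8+1·0+6·1 = 30
X: 5·0+5·6 = 30 | 3·0+1·6+6·4 = 30
gcd(5,5,3,1,6) = 1

Coefficients: [5, 5, 3, 1, 6]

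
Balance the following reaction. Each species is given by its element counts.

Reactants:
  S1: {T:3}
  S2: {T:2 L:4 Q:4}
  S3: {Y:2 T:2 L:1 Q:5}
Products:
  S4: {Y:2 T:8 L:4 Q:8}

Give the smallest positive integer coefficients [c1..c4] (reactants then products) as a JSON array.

Y: 6·0+3·0+4·2 = 8 | 4·2 = 8
T: 6·3+3·2+4·2 = 32 | 4·8 = 32
L: 6·0+3·4+4·1 = 16 | 4·4 = 16
Q: 6·0+3·4+4·5 = 32 | 4·8 = 32
gcd(6,3,4,4) = 1

Coefficients: [6, 3, 4, 4]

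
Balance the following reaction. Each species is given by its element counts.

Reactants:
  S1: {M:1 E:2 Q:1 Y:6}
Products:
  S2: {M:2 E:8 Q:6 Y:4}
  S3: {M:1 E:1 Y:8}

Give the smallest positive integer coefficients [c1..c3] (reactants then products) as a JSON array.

Coefficients: [6, 1, 4]

M: 6·1 = 6 | 1·2+4·1 = 6
E: 6·2 = 12 | 1·8+4·1 = 12
Q: 6·1 = 6 | 1·6+4·0 = 6
Y: 6·6 = 36 | 1·4+4·8 = 36
gcd(6,1,4) = 1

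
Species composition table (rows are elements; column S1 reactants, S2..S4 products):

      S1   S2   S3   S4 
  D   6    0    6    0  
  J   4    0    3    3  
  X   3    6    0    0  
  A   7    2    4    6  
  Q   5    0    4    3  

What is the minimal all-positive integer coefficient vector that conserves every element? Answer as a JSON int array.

Coefficients: [6, 3, 6, 2]

D: 6·6 = 36 | 3·0+6·6+2·0 = 36
J: 6·4 = 24 | 3·0+6·3+2·3 = 24
X: 6·3 = 18 | 3·6+6·0+2·0 = 18
A: 6·7 = 42 | 3·2+6·4+2·6 = 42
Q: 6·5 = 30 | 3·0+6·4+2·3 = 30
gcd(6,3,6,2) = 1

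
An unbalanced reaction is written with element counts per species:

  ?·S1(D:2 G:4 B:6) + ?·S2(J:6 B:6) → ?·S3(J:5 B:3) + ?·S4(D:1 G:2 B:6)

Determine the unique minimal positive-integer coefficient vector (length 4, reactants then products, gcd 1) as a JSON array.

D: 2·2+5·0 = 4 | 6·0+4·1 = 4
G: 2·4+5·0 = 8 | 6·0+4·2 = 8
J: 2·0+5·6 = 30 | 6·5+4·0 = 30
B: 2·6+5·6 = 42 | 6·3+4·6 = 42
gcd(2,5,6,4) = 1

Coefficients: [2, 5, 6, 4]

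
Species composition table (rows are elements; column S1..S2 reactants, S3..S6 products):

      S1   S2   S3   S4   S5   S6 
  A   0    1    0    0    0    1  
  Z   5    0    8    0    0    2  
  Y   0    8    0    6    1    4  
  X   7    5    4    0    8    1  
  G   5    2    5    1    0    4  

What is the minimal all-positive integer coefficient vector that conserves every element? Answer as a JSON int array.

A: 4·0+6·1 = 6 | 1·0+3·0+6·0+6·1 = 6
Z: 4·5+6·0 = 20 | 1·8+3·0+6·0+6·2 = 20
Y: 4·0+6·8 = 48 | 1·0+3·6+6·1+6·4 = 48
X: 4·7+6·5 = 58 | 1·4+3·0+6·8+6·1 = 58
G: 4·5+6·2 = 32 | 1·5+3·1+6·0+6·4 = 32
gcd(4,6,1,3,6,6) = 1

Coefficients: [4, 6, 1, 3, 6, 6]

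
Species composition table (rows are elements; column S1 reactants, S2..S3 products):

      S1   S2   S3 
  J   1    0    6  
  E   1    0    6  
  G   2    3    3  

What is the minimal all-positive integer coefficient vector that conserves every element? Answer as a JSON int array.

Coefficients: [6, 3, 1]

J: 6·1 = 6 | 3·0+1·6 = 6
E: 6·1 = 6 | 3·0+1·6 = 6
G: 6·2 = 12 | 3·3+1·3 = 12
gcd(6,3,1) = 1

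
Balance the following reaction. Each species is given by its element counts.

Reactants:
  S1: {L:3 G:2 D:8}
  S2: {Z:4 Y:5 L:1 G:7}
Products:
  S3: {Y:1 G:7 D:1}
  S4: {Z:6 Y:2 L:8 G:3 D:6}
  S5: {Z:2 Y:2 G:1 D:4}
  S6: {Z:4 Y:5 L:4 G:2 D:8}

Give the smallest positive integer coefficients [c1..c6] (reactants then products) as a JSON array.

Z: 6·0+6·4 = 24 | 6·0+1·6+1·2+4·4 = 24
Y: 6·0+6·5 = 30 | 6·1+1·2+1·2+4·5 = 30
L: 6·3+6·1 = 24 | 6·0+1·8+1·0+4·4 = 24
G: 6·2+6·7 = 54 | 6·7+1·3+1·1+4·2 = 54
D: 6·8+6·0 = 48 | 6·1+1·6+1·4+4·8 = 48
gcd(6,6,6,1,1,4) = 1

Coefficients: [6, 6, 6, 1, 1, 4]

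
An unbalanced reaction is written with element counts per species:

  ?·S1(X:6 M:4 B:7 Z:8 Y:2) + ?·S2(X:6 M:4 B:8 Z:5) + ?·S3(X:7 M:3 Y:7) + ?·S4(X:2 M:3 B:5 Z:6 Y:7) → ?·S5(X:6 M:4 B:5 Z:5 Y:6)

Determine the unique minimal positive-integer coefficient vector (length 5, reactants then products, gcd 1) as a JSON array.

X: 1·6+1·6+2·7+2·2 = 30 | 5·6 = 30
M: 1·4+1·4+2·3+2·3 = 20 | 5·4 = 20
B: 1·7+1·8+2·0+2·5 = 25 | 5·5 = 25
Z: 1·8+1·5+2·0+2·6 = 25 | 5·5 = 25
Y: 1·2+1·0+2·7+2·7 = 30 | 5·6 = 30
gcd(1,1,2,2,5) = 1

Coefficients: [1, 1, 2, 2, 5]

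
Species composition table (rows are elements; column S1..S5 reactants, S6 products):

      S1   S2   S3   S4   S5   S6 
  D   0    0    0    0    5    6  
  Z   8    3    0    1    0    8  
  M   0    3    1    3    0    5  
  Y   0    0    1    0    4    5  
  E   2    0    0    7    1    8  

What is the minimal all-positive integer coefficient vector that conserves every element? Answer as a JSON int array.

D: 3·0+4·0+1·0+4·0+6·5 = 30 | 5·6 = 30
Z: 3·8+4·3+1·0+4·1+6·0 = 40 | 5·8 = 40
M: 3·0+4·3+1·1+4·3+6·0 = 25 | 5·5 = 25
Y: 3·0+4·0+1·1+4·0+6·4 = 25 | 5·5 = 25
E: 3·2+4·0+1·0+4·7+6·1 = 40 | 5·8 = 40
gcd(3,4,1,4,6,5) = 1

Coefficients: [3, 4, 1, 4, 6, 5]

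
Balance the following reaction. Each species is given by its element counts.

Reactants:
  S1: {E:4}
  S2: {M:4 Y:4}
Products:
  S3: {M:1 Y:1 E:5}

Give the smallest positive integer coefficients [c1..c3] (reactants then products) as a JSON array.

M: 5·0+1·4 = 4 | 4·1 = 4
Y: 5·0+1·4 = 4 | 4·1 = 4
E: 5·4+1·0 = 20 | 4·5 = 20
gcd(5,1,4) = 1

Coefficients: [5, 1, 4]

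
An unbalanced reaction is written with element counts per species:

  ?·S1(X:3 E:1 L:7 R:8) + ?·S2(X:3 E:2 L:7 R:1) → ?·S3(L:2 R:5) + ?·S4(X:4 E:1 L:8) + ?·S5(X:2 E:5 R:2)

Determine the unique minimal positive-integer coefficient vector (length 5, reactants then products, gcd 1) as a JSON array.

X: 3·3+3·3 = 18 | 5·0+4·4+1·2 = 18
E: 3·1+3·2 = 9 | 5·0+4·1+1·5 = 9
L: 3·7+3·7 = 42 | 5·2+4·8+1·0 = 42
R: 3·8+3·1 = 27 | 5·5+4·0+1·2 = 27
gcd(3,3,5,4,1) = 1

Coefficients: [3, 3, 5, 4, 1]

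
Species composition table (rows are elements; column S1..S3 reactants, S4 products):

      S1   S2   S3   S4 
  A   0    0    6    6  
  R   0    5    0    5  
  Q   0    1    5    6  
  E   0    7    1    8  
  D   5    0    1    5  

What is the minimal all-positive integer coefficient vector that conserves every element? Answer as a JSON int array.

Coefficients: [4, 5, 5, 5]

A: 4·0+5·0+5·6 = 30 | 5·6 = 30
R: 4·0+5·5+5·0 = 25 | 5·5 = 25
Q: 4·0+5·1+5·5 = 30 | 5·6 = 30
E: 4·0+5·7+5·1 = 40 | 5·8 = 40
D: 4·5+5·0+5·1 = 25 | 5·5 = 25
gcd(4,5,5,5) = 1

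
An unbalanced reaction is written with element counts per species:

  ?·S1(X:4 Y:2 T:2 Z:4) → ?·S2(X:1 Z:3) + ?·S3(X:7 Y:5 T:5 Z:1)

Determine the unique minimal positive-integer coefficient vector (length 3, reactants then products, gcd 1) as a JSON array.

X: 5·4 = 20 | 6·1+2·7 = 20
Y: 5·2 = 10 | 6·0+2·5 = 10
T: 5·2 = 10 | 6·0+2·5 = 10
Z: 5·4 = 20 | 6·3+2·1 = 20
gcd(5,6,2) = 1

Coefficients: [5, 6, 2]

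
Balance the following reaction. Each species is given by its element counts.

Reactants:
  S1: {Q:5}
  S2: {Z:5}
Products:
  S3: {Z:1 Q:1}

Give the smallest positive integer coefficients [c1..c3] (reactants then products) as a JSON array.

Z: 1·0+1·5 = 5 | 5·1 = 5
Q: 1·5+1·0 = 5 | 5·1 = 5
gcd(1,1,5) = 1

Coefficients: [1, 1, 5]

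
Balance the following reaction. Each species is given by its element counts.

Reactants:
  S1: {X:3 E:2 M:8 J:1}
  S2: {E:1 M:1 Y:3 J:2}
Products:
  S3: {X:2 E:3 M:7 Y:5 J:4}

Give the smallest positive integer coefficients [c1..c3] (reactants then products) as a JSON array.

X: 2·3+5·0 = 6 | 3·2 = 6
E: 2·2+5·1 = 9 | 3·3 = 9
M: 2·8+5·1 = 21 | 3·7 = 21
Y: 2·0+5·3 = 15 | 3·5 = 15
J: 2·1+5·2 = 12 | 3·4 = 12
gcd(2,5,3) = 1

Coefficients: [2, 5, 3]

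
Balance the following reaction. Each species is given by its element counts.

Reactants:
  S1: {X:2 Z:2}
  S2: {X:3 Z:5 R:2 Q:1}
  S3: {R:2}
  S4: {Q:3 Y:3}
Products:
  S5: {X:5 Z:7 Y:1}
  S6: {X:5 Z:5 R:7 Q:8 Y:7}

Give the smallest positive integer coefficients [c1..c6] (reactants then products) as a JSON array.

X: 6·2+1·3+6·0+5·0 = 15 | 1·5+2·5 = 15
Z: 6·2+1·5+6·0+5·0 = 17 | 1·7+2·5 = 17
R: 6·0+1·2+6·2+5·0 = 14 | 1·0+2·7 = 14
Q: 6·0+1·1+6·0+5·3 = 16 | 1·0+2·8 = 16
Y: 6·0+1·0+6·0+5·3 = 15 | 1·1+2·7 = 15
gcd(6,1,6,5,1,2) = 1

Coefficients: [6, 1, 6, 5, 1, 2]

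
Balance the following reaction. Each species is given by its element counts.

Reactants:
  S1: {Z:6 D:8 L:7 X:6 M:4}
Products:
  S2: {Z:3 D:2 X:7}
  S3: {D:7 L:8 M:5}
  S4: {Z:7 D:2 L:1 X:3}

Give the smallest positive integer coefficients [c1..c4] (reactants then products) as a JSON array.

Coefficients: [5, 3, 4, 3]

Z: 5·6 = 30 | 3·3+4·0+3·7 = 30
D: 5·8 = 40 | 3·2+4·7+3·2 = 40
L: 5·7 = 35 | 3·0+4·8+3·1 = 35
X: 5·6 = 30 | 3·7+4·0+3·3 = 30
M: 5·4 = 20 | 3·0+4·5+3·0 = 20
gcd(5,3,4,3) = 1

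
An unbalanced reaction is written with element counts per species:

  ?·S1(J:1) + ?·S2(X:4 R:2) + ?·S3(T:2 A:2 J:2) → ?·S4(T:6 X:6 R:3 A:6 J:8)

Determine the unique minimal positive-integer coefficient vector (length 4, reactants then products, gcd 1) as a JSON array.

T: 4·0+3·0+6·2 = 12 | 2·6 = 12
X: 4·0+3·4+6·0 = 12 | 2·6 = 12
R: 4·0+3·2+6·0 = 6 | 2·3 = 6
A: 4·0+3·0+6·2 = 12 | 2·6 = 12
J: 4·1+3·0+6·2 = 16 | 2·8 = 16
gcd(4,3,6,2) = 1

Coefficients: [4, 3, 6, 2]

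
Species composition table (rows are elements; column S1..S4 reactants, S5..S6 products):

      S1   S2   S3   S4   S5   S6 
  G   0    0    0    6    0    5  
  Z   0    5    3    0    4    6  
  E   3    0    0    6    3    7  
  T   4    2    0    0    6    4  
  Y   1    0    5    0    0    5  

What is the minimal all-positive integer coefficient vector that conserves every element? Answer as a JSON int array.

G: 5·0+5·0+5·0+5·6 = 30 | 1·0+6·5 = 30
Z: 5·0+5·5+5·3+5·0 = 40 | 1·4+6·6 = 40
E: 5·3+5·0+5·0+5·6 = 45 | 1·3+6·7 = 45
T: 5·4+5·2+5·0+5·0 = 30 | 1·6+6·4 = 30
Y: 5·1+5·0+5·5+5·0 = 30 | 1·0+6·5 = 30
gcd(5,5,5,5,1,6) = 1

Coefficients: [5, 5, 5, 5, 1, 6]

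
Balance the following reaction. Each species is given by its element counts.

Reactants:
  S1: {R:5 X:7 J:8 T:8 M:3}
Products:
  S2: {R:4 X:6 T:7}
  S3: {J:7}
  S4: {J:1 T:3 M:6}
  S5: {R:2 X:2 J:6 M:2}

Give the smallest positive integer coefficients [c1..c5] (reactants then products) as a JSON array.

Coefficients: [6, 6, 4, 2, 3]

R: 6·5 = 30 | 6·4+4·0+2·0+3·2 = 30
X: 6·7 = 42 | 6·6+4·0+2·0+3·2 = 42
J: 6·8 = 48 | 6·0+4·7+2·1+3·6 = 48
T: 6·8 = 48 | 6·7+4·0+2·3+3·0 = 48
M: 6·3 = 18 | 6·0+4·0+2·6+3·2 = 18
gcd(6,6,4,2,3) = 1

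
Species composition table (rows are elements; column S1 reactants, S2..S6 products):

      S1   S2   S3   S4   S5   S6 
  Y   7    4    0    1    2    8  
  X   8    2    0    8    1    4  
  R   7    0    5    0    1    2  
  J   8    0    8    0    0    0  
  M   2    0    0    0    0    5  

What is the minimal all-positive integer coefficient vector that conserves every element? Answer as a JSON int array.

Y: 5·7 = 35 | 1·4+5·0+3·1+6·2+2·8 = 35
X: 5·8 = 40 | 1·2+5·0+3·8+6·1+2·4 = 40
R: 5·7 = 35 | 1·0+5·5+3·0+6·1+2·2 = 35
J: 5·8 = 40 | 1·0+5·8+3·0+6·0+2·0 = 40
M: 5·2 = 10 | 1·0+5·0+3·0+6·0+2·5 = 10
gcd(5,1,5,3,6,2) = 1

Coefficients: [5, 1, 5, 3, 6, 2]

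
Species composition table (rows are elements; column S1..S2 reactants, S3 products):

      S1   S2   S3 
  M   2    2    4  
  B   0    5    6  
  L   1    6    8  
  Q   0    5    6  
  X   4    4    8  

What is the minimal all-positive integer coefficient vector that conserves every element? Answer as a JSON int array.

M: 4·2+6·2 = 20 | 5·4 = 20
B: 4·0+6·5 = 30 | 5·6 = 30
L: 4·1+6·6 = 40 | 5·8 = 40
Q: 4·0+6·5 = 30 | 5·6 = 30
X: 4·4+6·4 = 40 | 5·8 = 40
gcd(4,6,5) = 1

Coefficients: [4, 6, 5]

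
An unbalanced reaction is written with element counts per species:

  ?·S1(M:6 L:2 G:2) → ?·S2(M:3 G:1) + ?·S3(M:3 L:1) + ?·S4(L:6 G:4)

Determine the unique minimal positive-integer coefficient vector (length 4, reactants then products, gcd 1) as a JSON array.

M: 5·6 = 30 | 6·3+4·3+1·0 = 30
L: 5·2 = 10 | 6·0+4·1+1·6 = 10
G: 5·2 = 10 | 6·1+4·0+1·4 = 10
gcd(5,6,4,1) = 1

Coefficients: [5, 6, 4, 1]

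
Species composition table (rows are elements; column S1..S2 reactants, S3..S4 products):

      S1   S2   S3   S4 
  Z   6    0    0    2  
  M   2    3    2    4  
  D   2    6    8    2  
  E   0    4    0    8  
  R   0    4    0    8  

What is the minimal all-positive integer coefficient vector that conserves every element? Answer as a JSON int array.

Coefficients: [1, 6, 4, 3]

Z: 1·6+6·0 = 6 | 4·0+3·2 = 6
M: 1·2+6·3 = 20 | 4·2+3·4 = 20
D: 1·2+6·6 = 38 | 4·8+3·2 = 38
E: 1·0+6·4 = 24 | 4·0+3·8 = 24
R: 1·0+6·4 = 24 | 4·0+3·8 = 24
gcd(1,6,4,3) = 1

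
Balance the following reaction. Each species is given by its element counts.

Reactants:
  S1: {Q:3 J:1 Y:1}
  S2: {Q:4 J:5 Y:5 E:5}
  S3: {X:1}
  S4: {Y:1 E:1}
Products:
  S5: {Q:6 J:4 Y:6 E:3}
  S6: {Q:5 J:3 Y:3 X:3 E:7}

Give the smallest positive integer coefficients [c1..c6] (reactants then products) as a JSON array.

Q: 5·3+2·4+3·0+6·0 = 23 | 3·6+1·5 = 23
J: 5·1+2·5+3·0+6·0 = 15 | 3·4+1·3 = 15
Y: 5·1+2·5+3·0+6·1 = 21 | 3·6+1·3 = 21
X: 5·0+2·0+3·1+6·0 = 3 | 3·0+1·3 = 3
E: 5·0+2·5+3·0+6·1 = 16 | 3·3+1·7 = 16
gcd(5,2,3,6,3,1) = 1

Coefficients: [5, 2, 3, 6, 3, 1]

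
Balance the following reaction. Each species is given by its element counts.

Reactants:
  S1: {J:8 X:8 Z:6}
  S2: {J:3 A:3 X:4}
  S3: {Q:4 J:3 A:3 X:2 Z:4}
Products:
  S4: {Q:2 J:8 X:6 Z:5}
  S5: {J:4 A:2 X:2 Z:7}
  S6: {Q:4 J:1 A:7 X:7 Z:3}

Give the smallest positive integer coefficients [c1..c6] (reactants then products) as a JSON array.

Q: 5·0+1·0+5·4 = 20 | 6·2+2·0+2·4 = 20
J: 5·8+1·3+5·3 = 58 | 6·8+2·4+2·1 = 58
A: 5·0+1·3+5·3 = 18 | 6·0+2·2+2·7 = 18
X: 5·8+1·4+5·2 = 54 | 6·6+2·2+2·7 = 54
Z: 5·6+1·0+5·4 = 50 | 6·5+2·7+2·3 = 50
gcd(5,1,5,6,2,2) = 1

Coefficients: [5, 1, 5, 6, 2, 2]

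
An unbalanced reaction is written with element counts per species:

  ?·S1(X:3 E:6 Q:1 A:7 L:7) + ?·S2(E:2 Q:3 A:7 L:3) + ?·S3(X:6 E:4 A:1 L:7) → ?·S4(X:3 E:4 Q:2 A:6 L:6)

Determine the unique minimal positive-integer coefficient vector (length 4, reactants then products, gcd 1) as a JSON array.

X: 1·3+3·0+2·6 = 15 | 5·3 = 15
E: 1·6+3·2+2·4 = 20 | 5·4 = 20
Q: 1·1+3·3+2·0 = 10 | 5·2 = 10
A: 1·7+3·7+2·1 = 30 | 5·6 = 30
L: 1·7+3·3+2·7 = 30 | 5·6 = 30
gcd(1,3,2,5) = 1

Coefficients: [1, 3, 2, 5]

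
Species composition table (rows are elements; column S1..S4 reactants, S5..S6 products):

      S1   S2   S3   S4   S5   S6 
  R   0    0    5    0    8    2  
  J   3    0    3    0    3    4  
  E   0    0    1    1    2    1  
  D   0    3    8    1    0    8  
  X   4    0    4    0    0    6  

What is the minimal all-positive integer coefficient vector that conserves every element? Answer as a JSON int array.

Coefficients: [5, 4, 4, 4, 1, 6]

R: 5·0+4·0+4·5+4·0 = 20 | 1·8+6·2 = 20
J: 5·3+4·0+4·3+4·0 = 27 | 1·3+6·4 = 27
E: 5·0+4·0+4·1+4·1 = 8 | 1·2+6·1 = 8
D: 5·0+4·3+4·8+4·1 = 48 | 1·0+6·8 = 48
X: 5·4+4·0+4·4+4·0 = 36 | 1·0+6·6 = 36
gcd(5,4,4,4,1,6) = 1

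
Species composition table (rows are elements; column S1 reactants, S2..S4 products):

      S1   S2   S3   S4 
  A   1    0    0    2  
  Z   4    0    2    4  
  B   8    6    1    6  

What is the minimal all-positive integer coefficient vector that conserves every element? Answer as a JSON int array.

A: 6·1 = 6 | 4·0+6·0+3·2 = 6
Z: 6·4 = 24 | 4·0+6·2+3·4 = 24
B: 6·8 = 48 | 4·6+6·1+3·6 = 48
gcd(6,4,6,3) = 1

Coefficients: [6, 4, 6, 3]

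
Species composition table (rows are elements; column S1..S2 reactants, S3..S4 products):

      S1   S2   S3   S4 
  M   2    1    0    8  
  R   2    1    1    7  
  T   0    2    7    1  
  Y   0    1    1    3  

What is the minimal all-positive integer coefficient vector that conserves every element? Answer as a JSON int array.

Coefficients: [2, 4, 1, 1]

M: 2·2+4·1 = 8 | 1·0+1·8 = 8
R: 2·2+4·1 = 8 | 1·1+1·7 = 8
T: 2·0+4·2 = 8 | 1·7+1·1 = 8
Y: 2·0+4·1 = 4 | 1·1+1·3 = 4
gcd(2,4,1,1) = 1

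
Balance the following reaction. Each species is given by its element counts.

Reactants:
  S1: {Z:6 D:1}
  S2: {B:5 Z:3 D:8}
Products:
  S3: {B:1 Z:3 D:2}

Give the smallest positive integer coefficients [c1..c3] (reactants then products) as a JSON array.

B: 2·0+1·5 = 5 | 5·1 = 5
Z: 2·6+1·3 = 15 | 5·3 = 15
D: 2·1+1·8 = 10 | 5·2 = 10
gcd(2,1,5) = 1

Coefficients: [2, 1, 5]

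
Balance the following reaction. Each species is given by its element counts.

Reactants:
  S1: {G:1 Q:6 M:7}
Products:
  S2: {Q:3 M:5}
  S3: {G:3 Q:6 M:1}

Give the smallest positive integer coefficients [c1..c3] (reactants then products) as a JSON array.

Coefficients: [3, 4, 1]

G: 3·1 = 3 | 4·0+1·3 = 3
Q: 3·6 = 18 | 4·3+1·6 = 18
M: 3·7 = 21 | 4·5+1·1 = 21
gcd(3,4,1) = 1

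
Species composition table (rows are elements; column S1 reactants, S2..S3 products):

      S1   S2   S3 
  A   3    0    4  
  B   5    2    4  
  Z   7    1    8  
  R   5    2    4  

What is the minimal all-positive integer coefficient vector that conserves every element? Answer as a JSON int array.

Coefficients: [4, 4, 3]

A: 4·3 = 12 | 4·0+3·4 = 12
B: 4·5 = 20 | 4·2+3·4 = 20
Z: 4·7 = 28 | 4·1+3·8 = 28
R: 4·5 = 20 | 4·2+3·4 = 20
gcd(4,4,3) = 1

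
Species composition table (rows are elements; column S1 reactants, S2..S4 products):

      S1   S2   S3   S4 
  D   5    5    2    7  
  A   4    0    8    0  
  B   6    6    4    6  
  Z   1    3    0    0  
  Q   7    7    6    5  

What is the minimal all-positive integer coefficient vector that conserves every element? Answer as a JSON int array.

D: 6·5 = 30 | 2·5+3·2+2·7 = 30
A: 6·4 = 24 | 2·0+3·8+2·0 = 24
B: 6·6 = 36 | 2·6+3·4+2·6 = 36
Z: 6·1 = 6 | 2·3+3·0+2·0 = 6
Q: 6·7 = 42 | 2·7+3·6+2·5 = 42
gcd(6,2,3,2) = 1

Coefficients: [6, 2, 3, 2]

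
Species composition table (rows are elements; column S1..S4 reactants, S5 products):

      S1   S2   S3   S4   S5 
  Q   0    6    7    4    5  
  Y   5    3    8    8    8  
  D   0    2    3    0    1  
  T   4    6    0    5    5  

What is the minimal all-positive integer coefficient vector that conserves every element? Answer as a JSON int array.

Coefficients: [1, 1, 1, 3, 5]

Q: 1·0+1·6+1·7+3·4 = 25 | 5·5 = 25
Y: 1·5+1·3+1·8+3·8 = 40 | 5·8 = 40
D: 1·0+1·2+1·3+3·0 = 5 | 5·1 = 5
T: 1·4+1·6+1·0+3·5 = 25 | 5·5 = 25
gcd(1,1,1,3,5) = 1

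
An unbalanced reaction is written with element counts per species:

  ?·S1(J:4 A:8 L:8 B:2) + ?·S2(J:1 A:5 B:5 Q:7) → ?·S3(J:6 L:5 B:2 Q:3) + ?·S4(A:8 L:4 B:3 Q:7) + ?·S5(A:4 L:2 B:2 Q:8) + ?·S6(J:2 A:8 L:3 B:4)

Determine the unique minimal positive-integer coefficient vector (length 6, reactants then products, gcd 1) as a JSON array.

Coefficients: [4, 4, 2, 2, 1, 4]

J: 4·4+4·1 = 20 | 2·6+2·0+1·0+4·2 = 20
A: 4·8+4·5 = 52 | 2·0+2·8+1·4+4·8 = 52
L: 4·8+4·0 = 32 | 2·5+2·4+1·2+4·3 = 32
B: 4·2+4·5 = 28 | 2·2+2·3+1·2+4·4 = 28
Q: 4·0+4·7 = 28 | 2·3+2·7+1·8+4·0 = 28
gcd(4,4,2,2,1,4) = 1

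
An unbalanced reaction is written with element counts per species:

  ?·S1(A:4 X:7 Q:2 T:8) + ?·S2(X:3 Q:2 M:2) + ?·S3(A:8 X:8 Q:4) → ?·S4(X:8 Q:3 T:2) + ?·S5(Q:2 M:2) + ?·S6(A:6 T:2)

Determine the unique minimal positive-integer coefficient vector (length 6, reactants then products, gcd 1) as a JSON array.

A: 3·4+1·0+3·8 = 36 | 6·0+1·0+6·6 = 36
X: 3·7+1·3+3·8 = 48 | 6·8+1·0+6·0 = 48
Q: 3·2+1·2+3·4 = 20 | 6·3+1·2+6·0 = 20
T: 3·8+1·0+3·0 = 24 | 6·2+1·0+6·2 = 24
M: 3·0+1·2+3·0 = 2 | 6·0+1·2+6·0 = 2
gcd(3,1,3,6,1,6) = 1

Coefficients: [3, 1, 3, 6, 1, 6]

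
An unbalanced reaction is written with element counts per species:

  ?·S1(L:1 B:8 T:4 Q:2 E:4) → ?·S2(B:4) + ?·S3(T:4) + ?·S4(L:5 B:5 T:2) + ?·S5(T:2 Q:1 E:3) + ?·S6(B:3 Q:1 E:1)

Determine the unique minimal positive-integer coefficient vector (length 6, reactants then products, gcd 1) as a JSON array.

Coefficients: [5, 5, 2, 1, 5, 5]

L: 5·1 = 5 | 5·0+2·0+1·5+5·0+5·0 = 5
B: 5·8 = 40 | 5·4+2·0+1·5+5·0+5·3 = 40
T: 5·4 = 20 | 5·0+2·4+1·2+5·2+5·0 = 20
Q: 5·2 = 10 | 5·0+2·0+1·0+5·1+5·1 = 10
E: 5·4 = 20 | 5·0+2·0+1·0+5·3+5·1 = 20
gcd(5,5,2,1,5,5) = 1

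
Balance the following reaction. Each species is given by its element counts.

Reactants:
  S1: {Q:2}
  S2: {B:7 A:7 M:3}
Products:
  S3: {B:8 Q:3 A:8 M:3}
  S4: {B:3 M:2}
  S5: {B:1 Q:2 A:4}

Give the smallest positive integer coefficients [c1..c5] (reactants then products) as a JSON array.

B: 6·0+4·7 = 28 | 2·8+3·3+3·1 = 28
Q: 6·2+4·0 = 12 | 2·3+3·0+3·2 = 12
A: 6·0+4·7 = 28 | 2·8+3·0+3·4 = 28
M: 6·0+4·3 = 12 | 2·3+3·2+3·0 = 12
gcd(6,4,2,3,3) = 1

Coefficients: [6, 4, 2, 3, 3]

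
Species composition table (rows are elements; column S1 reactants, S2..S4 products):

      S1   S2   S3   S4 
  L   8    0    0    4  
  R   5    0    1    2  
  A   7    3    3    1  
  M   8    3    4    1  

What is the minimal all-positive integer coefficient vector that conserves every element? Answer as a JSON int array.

Coefficients: [3, 2, 3, 6]

L: 3·8 = 24 | 2·0+3·0+6·4 = 24
R: 3·5 = 15 | 2·0+3·1+6·2 = 15
A: 3·7 = 21 | 2·3+3·3+6·1 = 21
M: 3·8 = 24 | 2·3+3·4+6·1 = 24
gcd(3,2,3,6) = 1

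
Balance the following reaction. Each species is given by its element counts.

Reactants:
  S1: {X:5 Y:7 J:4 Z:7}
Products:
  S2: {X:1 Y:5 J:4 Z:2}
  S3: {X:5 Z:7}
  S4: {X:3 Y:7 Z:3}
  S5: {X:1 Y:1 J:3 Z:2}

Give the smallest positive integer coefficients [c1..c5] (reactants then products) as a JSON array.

X: 5·5 = 25 | 2·1+2·5+3·3+4·1 = 25
Y: 5·7 = 35 | 2·5+2·0+3·7+4·1 = 35
J: 5·4 = 20 | 2·4+2·0+3·0+4·3 = 20
Z: 5·7 = 35 | 2·2+2·7+3·3+4·2 = 35
gcd(5,2,2,3,4) = 1

Coefficients: [5, 2, 2, 3, 4]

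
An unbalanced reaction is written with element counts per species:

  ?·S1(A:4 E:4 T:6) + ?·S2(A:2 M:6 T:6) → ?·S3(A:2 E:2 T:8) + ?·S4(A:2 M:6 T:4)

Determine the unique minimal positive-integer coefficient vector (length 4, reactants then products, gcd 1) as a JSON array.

A: 1·4+5·2 = 14 | 2·2+5·2 = 14
E: 1·4+5·0 = 4 | 2·2+5·0 = 4
M: 1·0+5·6 = 30 | 2·0+5·6 = 30
T: 1·6+5·6 = 36 | 2·8+5·4 = 36
gcd(1,5,2,5) = 1

Coefficients: [1, 5, 2, 5]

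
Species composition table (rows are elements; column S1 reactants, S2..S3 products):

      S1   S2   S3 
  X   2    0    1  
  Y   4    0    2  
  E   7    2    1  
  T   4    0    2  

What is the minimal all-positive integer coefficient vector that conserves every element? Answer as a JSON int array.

X: 2·2 = 4 | 5·0+4·1 = 4
Y: 2·4 = 8 | 5·0+4·2 = 8
E: 2·7 = 14 | 5·2+4·1 = 14
T: 2·4 = 8 | 5·0+4·2 = 8
gcd(2,5,4) = 1

Coefficients: [2, 5, 4]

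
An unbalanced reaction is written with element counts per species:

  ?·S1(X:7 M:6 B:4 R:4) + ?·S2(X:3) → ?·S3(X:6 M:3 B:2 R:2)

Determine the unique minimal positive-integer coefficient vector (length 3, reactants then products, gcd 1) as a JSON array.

X: 3·7+5·3 = 36 | 6·6 = 36
M: 3·6+5·0 = 18 | 6·3 = 18
B: 3·4+5·0 = 12 | 6·2 = 12
R: 3·4+5·0 = 12 | 6·2 = 12
gcd(3,5,6) = 1

Coefficients: [3, 5, 6]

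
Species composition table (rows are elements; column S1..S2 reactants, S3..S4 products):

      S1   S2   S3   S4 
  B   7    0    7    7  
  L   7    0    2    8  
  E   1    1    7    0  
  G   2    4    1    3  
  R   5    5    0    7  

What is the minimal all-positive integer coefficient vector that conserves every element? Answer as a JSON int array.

Coefficients: [6, 1, 1, 5]

B: 6·7+1·0 = 42 | 1·7+5·7 = 42
L: 6·7+1·0 = 42 | 1·2+5·8 = 42
E: 6·1+1·1 = 7 | 1·7+5·0 = 7
G: 6·2+1·4 = 16 | 1·1+5·3 = 16
R: 6·5+1·5 = 35 | 1·0+5·7 = 35
gcd(6,1,1,5) = 1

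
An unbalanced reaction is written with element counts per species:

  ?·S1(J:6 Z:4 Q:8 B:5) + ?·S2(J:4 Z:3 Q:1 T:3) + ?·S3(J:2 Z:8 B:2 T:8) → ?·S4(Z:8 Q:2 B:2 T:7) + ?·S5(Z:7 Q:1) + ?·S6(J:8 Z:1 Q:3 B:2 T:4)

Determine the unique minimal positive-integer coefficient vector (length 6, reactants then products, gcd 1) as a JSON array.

Coefficients: [2, 6, 2, 2, 3, 5]

J: 2·6+6·4+2·2 = 40 | 2·0+3·0+5·8 = 40
Z: 2·4+6·3+2·8 = 42 | 2·8+3·7+5·1 = 42
Q: 2·8+6·1+2·0 = 22 | 2·2+3·1+5·3 = 22
B: 2·5+6·0+2·2 = 14 | 2·2+3·0+5·2 = 14
T: 2·0+6·3+2·8 = 34 | 2·7+3·0+5·4 = 34
gcd(2,6,2,2,3,5) = 1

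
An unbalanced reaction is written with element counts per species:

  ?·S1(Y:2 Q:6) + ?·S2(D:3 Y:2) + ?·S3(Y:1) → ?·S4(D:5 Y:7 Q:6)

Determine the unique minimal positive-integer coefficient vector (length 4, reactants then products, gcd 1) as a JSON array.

D: 3·0+5·3+5·0 = 15 | 3·5 = 15
Y: 3·2+5·2+5·1 = 21 | 3·7 = 21
Q: 3·6+5·0+5·0 = 18 | 3·6 = 18
gcd(3,5,5,3) = 1

Coefficients: [3, 5, 5, 3]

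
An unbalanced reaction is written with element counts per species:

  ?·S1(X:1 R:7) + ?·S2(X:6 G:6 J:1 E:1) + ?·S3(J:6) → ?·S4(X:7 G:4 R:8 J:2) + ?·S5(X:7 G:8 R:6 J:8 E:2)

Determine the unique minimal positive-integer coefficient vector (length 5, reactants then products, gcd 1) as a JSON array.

X: 6·1+6·6+4·0 = 42 | 3·7+3·7 = 42
G: 6·0+6·6+4·0 = 36 | 3·4+3·8 = 36
R: 6·7+6·0+4·0 = 42 | 3·8+3·6 = 42
J: 6·0+6·1+4·6 = 30 | 3·2+3·8 = 30
E: 6·0+6·1+4·0 = 6 | 3·0+3·2 = 6
gcd(6,6,4,3,3) = 1

Coefficients: [6, 6, 4, 3, 3]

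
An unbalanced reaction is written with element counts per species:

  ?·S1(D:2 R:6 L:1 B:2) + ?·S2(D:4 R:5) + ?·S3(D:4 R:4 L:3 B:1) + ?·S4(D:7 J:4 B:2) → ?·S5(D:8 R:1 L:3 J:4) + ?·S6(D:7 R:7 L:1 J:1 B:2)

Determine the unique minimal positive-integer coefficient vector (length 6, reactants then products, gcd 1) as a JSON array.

D: 1·2+3·4+2·4+2·7 = 36 | 1·8+4·7 = 36
R: 1·6+3·5+2·4+2·0 = 29 | 1·1+4·7 = 29
L: 1·1+3·0+2·3+2·0 = 7 | 1·3+4·1 = 7
J: 1·0+3·0+2·0+2·4 = 8 | 1·4+4·1 = 8
B: 1·2+3·0+2·1+2·2 = 8 | 1·0+4·2 = 8
gcd(1,3,2,2,1,4) = 1

Coefficients: [1, 3, 2, 2, 1, 4]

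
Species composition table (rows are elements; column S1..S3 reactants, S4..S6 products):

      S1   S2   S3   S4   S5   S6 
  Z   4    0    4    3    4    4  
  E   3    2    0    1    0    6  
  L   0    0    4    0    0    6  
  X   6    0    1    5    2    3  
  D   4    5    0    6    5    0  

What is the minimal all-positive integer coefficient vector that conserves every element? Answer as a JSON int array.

Z: 6·4+5·0+6·4 = 48 | 4·3+5·4+4·4 = 48
E: 6·3+5·2+6·0 = 28 | 4·1+5·0+4·6 = 28
L: 6·0+5·0+6·4 = 24 | 4·0+5·0+4·6 = 24
X: 6·6+5·0+6·1 = 42 | 4·5+5·2+4·3 = 42
D: 6·4+5·5+6·0 = 49 | 4·6+5·5+4·0 = 49
gcd(6,5,6,4,5,4) = 1

Coefficients: [6, 5, 6, 4, 5, 4]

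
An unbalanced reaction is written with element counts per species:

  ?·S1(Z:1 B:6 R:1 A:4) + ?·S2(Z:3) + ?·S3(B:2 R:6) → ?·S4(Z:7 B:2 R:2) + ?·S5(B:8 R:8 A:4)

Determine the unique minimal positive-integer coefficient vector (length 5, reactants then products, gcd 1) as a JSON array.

Z: 4·1+1·3+5·0 = 7 | 1·7+4·0 = 7
B: 4·6+1·0+5·2 = 34 | 1·2+4·8 = 34
R: 4·1+1·0+5·6 = 34 | 1·2+4·8 = 34
A: 4·4+1·0+5·0 = 16 | 1·0+4·4 = 16
gcd(4,1,5,1,4) = 1

Coefficients: [4, 1, 5, 1, 4]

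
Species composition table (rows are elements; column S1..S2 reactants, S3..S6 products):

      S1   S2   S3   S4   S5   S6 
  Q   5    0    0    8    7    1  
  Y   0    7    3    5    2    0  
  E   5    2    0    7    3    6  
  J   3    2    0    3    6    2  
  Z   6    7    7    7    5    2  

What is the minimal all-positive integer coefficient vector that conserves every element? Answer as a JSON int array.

Q: 5·5+3·0 = 25 | 4·0+1·8+2·7+3·1 = 25
Y: 5·0+3·7 = 21 | 4·3+1·5+2·2+3·0 = 21
E: 5·5+3·2 = 31 | 4·0+1·7+2·3+3·6 = 31
J: 5·3+3·2 = 21 | 4·0+1·3+2·6+3·2 = 21
Z: 5·6+3·7 = 51 | 4·7+1·7+2·5+3·2 = 51
gcd(5,3,4,1,2,3) = 1

Coefficients: [5, 3, 4, 1, 2, 3]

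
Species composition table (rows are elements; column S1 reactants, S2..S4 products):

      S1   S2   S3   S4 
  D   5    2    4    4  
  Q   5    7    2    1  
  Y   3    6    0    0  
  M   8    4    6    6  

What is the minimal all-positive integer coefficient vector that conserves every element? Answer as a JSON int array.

Coefficients: [2, 1, 1, 1]

D: 2·5 = 10 | 1·2+1·4+1·4 = 10
Q: 2·5 = 10 | 1·7+1·2+1·1 = 10
Y: 2·3 = 6 | 1·6+1·0+1·0 = 6
M: 2·8 = 16 | 1·4+1·6+1·6 = 16
gcd(2,1,1,1) = 1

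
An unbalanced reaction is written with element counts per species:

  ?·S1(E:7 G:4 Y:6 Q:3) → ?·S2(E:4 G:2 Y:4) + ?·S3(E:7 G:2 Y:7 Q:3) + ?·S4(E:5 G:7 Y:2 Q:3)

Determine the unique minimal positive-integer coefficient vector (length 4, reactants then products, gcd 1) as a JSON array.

Coefficients: [6, 1, 4, 2]

E: 6·7 = 42 | 1·4+4·7+2·5 = 42
G: 6·4 = 24 | 1·2+4·2+2·7 = 24
Y: 6·6 = 36 | 1·4+4·7+2·2 = 36
Q: 6·3 = 18 | 1·0+4·3+2·3 = 18
gcd(6,1,4,2) = 1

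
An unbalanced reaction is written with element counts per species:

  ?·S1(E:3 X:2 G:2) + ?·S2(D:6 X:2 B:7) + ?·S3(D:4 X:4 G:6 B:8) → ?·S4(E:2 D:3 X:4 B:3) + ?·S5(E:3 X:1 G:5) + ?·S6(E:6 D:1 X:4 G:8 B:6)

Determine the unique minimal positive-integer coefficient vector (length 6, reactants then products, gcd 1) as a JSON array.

E: 6·3+1·0+1·0 = 18 | 3·2+2·3+1·6 = 18
D: 6·0+1·6+1·4 = 10 | 3·3+2·0+1·1 = 10
X: 6·2+1·2+1·4 = 18 | 3·4+2·1+1·4 = 18
G: 6·2+1·0+1·6 = 18 | 3·0+2·5+1·8 = 18
B: 6·0+1·7+1·8 = 15 | 3·3+2·0+1·6 = 15
gcd(6,1,1,3,2,1) = 1

Coefficients: [6, 1, 1, 3, 2, 1]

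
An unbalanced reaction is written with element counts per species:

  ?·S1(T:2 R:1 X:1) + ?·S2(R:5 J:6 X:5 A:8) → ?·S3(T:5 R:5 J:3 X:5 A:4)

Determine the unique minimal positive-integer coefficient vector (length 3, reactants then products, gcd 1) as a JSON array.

Coefficients: [5, 1, 2]

T: 5·2+1·0 = 10 | 2·5 = 10
R: 5·1+1·5 = 10 | 2·5 = 10
J: 5·0+1·6 = 6 | 2·3 = 6
X: 5·1+1·5 = 10 | 2·5 = 10
A: 5·0+1·8 = 8 | 2·4 = 8
gcd(5,1,2) = 1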